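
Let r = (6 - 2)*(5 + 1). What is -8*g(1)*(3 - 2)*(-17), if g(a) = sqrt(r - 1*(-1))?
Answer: 680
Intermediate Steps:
r = 24 (r = 4*6 = 24)
g(a) = 5 (g(a) = sqrt(24 - 1*(-1)) = sqrt(24 + 1) = sqrt(25) = 5)
-8*g(1)*(3 - 2)*(-17) = -40*(3 - 2)*(-17) = -40*(-17) = 680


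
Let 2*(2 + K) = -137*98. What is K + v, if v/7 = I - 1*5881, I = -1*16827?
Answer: -165671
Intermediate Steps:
I = -16827
v = -158956 (v = 7*(-16827 - 1*5881) = 7*(-16827 - 5881) = 7*(-22708) = -158956)
K = -6715 (K = -2 + (-137*98)/2 = -2 + (1/2)*(-13426) = -2 - 6713 = -6715)
K + v = -6715 - 158956 = -165671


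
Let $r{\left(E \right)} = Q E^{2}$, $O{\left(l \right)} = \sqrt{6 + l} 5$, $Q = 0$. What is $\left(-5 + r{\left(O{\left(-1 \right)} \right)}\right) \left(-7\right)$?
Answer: $35$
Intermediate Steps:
$O{\left(l \right)} = 5 \sqrt{6 + l}$
$r{\left(E \right)} = 0$ ($r{\left(E \right)} = 0 E^{2} = 0$)
$\left(-5 + r{\left(O{\left(-1 \right)} \right)}\right) \left(-7\right) = \left(-5 + 0\right) \left(-7\right) = \left(-5\right) \left(-7\right) = 35$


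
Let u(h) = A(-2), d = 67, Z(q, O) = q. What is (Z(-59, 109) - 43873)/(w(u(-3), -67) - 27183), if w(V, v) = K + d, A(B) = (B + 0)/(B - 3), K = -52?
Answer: 3661/2264 ≈ 1.6171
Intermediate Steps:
A(B) = B/(-3 + B)
u(h) = ⅖ (u(h) = -2/(-3 - 2) = -2/(-5) = -2*(-⅕) = ⅖)
w(V, v) = 15 (w(V, v) = -52 + 67 = 15)
(Z(-59, 109) - 43873)/(w(u(-3), -67) - 27183) = (-59 - 43873)/(15 - 27183) = -43932/(-27168) = -43932*(-1/27168) = 3661/2264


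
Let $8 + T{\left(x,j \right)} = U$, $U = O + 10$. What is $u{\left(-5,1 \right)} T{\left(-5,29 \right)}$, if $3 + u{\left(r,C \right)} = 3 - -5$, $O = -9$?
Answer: $-35$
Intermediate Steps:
$U = 1$ ($U = -9 + 10 = 1$)
$u{\left(r,C \right)} = 5$ ($u{\left(r,C \right)} = -3 + \left(3 - -5\right) = -3 + \left(3 + 5\right) = -3 + 8 = 5$)
$T{\left(x,j \right)} = -7$ ($T{\left(x,j \right)} = -8 + 1 = -7$)
$u{\left(-5,1 \right)} T{\left(-5,29 \right)} = 5 \left(-7\right) = -35$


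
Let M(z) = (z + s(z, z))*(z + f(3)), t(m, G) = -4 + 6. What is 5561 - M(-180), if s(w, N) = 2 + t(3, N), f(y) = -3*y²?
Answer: -30871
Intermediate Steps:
t(m, G) = 2
s(w, N) = 4 (s(w, N) = 2 + 2 = 4)
M(z) = (-27 + z)*(4 + z) (M(z) = (z + 4)*(z - 3*3²) = (4 + z)*(z - 3*9) = (4 + z)*(z - 27) = (4 + z)*(-27 + z) = (-27 + z)*(4 + z))
5561 - M(-180) = 5561 - (-108 + (-180)² - 23*(-180)) = 5561 - (-108 + 32400 + 4140) = 5561 - 1*36432 = 5561 - 36432 = -30871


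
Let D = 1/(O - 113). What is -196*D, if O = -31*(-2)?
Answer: 196/51 ≈ 3.8431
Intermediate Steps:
O = 62
D = -1/51 (D = 1/(62 - 113) = 1/(-51) = -1/51 ≈ -0.019608)
-196*D = -196*(-1/51) = 196/51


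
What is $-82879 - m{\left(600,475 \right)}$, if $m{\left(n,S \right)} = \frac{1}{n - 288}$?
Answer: $- \frac{25858249}{312} \approx -82879.0$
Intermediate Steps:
$m{\left(n,S \right)} = \frac{1}{-288 + n}$
$-82879 - m{\left(600,475 \right)} = -82879 - \frac{1}{-288 + 600} = -82879 - \frac{1}{312} = - \frac{25858249}{312}$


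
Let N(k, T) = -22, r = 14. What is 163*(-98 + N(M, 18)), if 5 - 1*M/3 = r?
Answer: -19560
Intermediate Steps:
M = -27 (M = 15 - 3*14 = 15 - 42 = -27)
163*(-98 + N(M, 18)) = 163*(-98 - 22) = 163*(-120) = -19560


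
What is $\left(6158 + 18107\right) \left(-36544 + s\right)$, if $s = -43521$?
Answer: $-1942777225$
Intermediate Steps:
$\left(6158 + 18107\right) \left(-36544 + s\right) = \left(6158 + 18107\right) \left(-36544 - 43521\right) = 24265 \left(-80065\right) = -1942777225$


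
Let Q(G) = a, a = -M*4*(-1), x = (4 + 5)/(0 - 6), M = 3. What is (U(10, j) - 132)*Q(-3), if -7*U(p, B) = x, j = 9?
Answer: -11070/7 ≈ -1581.4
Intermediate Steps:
x = -3/2 (x = 9/(-6) = 9*(-⅙) = -3/2 ≈ -1.5000)
U(p, B) = 3/14 (U(p, B) = -⅐*(-3/2) = 3/14)
a = 12 (a = -3*4*(-1) = -12*(-1) = -1*(-12) = 12)
Q(G) = 12
(U(10, j) - 132)*Q(-3) = (3/14 - 132)*12 = -1845/14*12 = -11070/7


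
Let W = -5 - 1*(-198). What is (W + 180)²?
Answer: 139129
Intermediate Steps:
W = 193 (W = -5 + 198 = 193)
(W + 180)² = (193 + 180)² = 373² = 139129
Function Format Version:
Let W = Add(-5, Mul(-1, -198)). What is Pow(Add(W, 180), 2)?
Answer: 139129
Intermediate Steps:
W = 193 (W = Add(-5, 198) = 193)
Pow(Add(W, 180), 2) = Pow(Add(193, 180), 2) = Pow(373, 2) = 139129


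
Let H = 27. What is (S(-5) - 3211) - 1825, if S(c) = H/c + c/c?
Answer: -25202/5 ≈ -5040.4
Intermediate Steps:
S(c) = 1 + 27/c (S(c) = 27/c + c/c = 27/c + 1 = 1 + 27/c)
(S(-5) - 3211) - 1825 = ((27 - 5)/(-5) - 3211) - 1825 = (-1/5*22 - 3211) - 1825 = (-22/5 - 3211) - 1825 = -16077/5 - 1825 = -25202/5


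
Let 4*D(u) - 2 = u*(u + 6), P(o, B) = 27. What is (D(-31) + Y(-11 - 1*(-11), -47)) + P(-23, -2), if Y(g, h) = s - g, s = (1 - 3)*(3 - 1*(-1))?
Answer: 853/4 ≈ 213.25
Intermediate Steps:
s = -8 (s = -2*(3 + 1) = -2*4 = -8)
D(u) = ½ + u*(6 + u)/4 (D(u) = ½ + (u*(u + 6))/4 = ½ + (u*(6 + u))/4 = ½ + u*(6 + u)/4)
Y(g, h) = -8 - g
(D(-31) + Y(-11 - 1*(-11), -47)) + P(-23, -2) = ((½ + (¼)*(-31)² + (3/2)*(-31)) + (-8 - (-11 - 1*(-11)))) + 27 = ((½ + (¼)*961 - 93/2) + (-8 - (-11 + 11))) + 27 = ((½ + 961/4 - 93/2) + (-8 - 1*0)) + 27 = (777/4 + (-8 + 0)) + 27 = (777/4 - 8) + 27 = 745/4 + 27 = 853/4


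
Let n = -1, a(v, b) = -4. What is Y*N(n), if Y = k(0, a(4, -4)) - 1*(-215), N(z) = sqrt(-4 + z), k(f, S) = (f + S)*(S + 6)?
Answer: 207*I*sqrt(5) ≈ 462.87*I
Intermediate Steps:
k(f, S) = (6 + S)*(S + f) (k(f, S) = (S + f)*(6 + S) = (6 + S)*(S + f))
Y = 207 (Y = ((-4)**2 + 6*(-4) + 6*0 - 4*0) - 1*(-215) = (16 - 24 + 0 + 0) + 215 = -8 + 215 = 207)
Y*N(n) = 207*sqrt(-4 - 1) = 207*sqrt(-5) = 207*(I*sqrt(5)) = 207*I*sqrt(5)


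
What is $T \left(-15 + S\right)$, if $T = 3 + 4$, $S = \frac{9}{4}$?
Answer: $- \frac{357}{4} \approx -89.25$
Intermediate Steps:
$S = \frac{9}{4}$ ($S = 9 \cdot \frac{1}{4} = \frac{9}{4} \approx 2.25$)
$T = 7$
$T \left(-15 + S\right) = 7 \left(-15 + \frac{9}{4}\right) = 7 \left(- \frac{51}{4}\right) = - \frac{357}{4}$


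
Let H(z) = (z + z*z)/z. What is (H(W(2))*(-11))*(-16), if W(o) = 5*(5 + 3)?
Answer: 7216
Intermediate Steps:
W(o) = 40 (W(o) = 5*8 = 40)
H(z) = (z + z²)/z
(H(W(2))*(-11))*(-16) = ((1 + 40)*(-11))*(-16) = (41*(-11))*(-16) = -451*(-16) = 7216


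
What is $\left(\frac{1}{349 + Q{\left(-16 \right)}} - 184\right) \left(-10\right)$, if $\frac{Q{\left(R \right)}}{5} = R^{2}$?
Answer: $\frac{2997350}{1629} \approx 1840.0$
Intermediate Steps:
$Q{\left(R \right)} = 5 R^{2}$
$\left(\frac{1}{349 + Q{\left(-16 \right)}} - 184\right) \left(-10\right) = \left(\frac{1}{349 + 5 \left(-16\right)^{2}} - 184\right) \left(-10\right) = \left(\frac{1}{349 + 5 \cdot 256} - 184\right) \left(-10\right) = \left(\frac{1}{349 + 1280} - 184\right) \left(-10\right) = \left(\frac{1}{1629} - 184\right) \left(-10\right) = \left(- \frac{299735}{1629}\right) \left(-10\right) = \frac{2997350}{1629}$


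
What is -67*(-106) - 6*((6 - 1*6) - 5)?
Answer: 7132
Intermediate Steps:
-67*(-106) - 6*((6 - 1*6) - 5) = 7102 - 6*((6 - 6) - 5) = 7102 - 6*(0 - 5) = 7102 - 6*(-5) = 7102 + 30 = 7132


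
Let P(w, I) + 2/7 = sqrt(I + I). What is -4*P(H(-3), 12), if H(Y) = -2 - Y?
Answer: 8/7 - 8*sqrt(6) ≈ -18.453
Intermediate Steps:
P(w, I) = -2/7 + sqrt(2)*sqrt(I) (P(w, I) = -2/7 + sqrt(I + I) = -2/7 + sqrt(2*I) = -2/7 + sqrt(2)*sqrt(I))
-4*P(H(-3), 12) = -4*(-2/7 + sqrt(2)*sqrt(12)) = -4*(-2/7 + sqrt(2)*(2*sqrt(3))) = -4*(-2/7 + 2*sqrt(6)) = 8/7 - 8*sqrt(6)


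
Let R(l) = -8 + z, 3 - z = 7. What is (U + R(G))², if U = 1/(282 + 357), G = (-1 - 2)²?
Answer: 58782889/408321 ≈ 143.96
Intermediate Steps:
z = -4 (z = 3 - 1*7 = 3 - 7 = -4)
G = 9 (G = (-3)² = 9)
U = 1/639 ≈ 0.0015649
R(l) = -12 (R(l) = -8 - 4 = -12)
(U + R(G))² = (1/639 - 12)² = (-7667/639)² = 58782889/408321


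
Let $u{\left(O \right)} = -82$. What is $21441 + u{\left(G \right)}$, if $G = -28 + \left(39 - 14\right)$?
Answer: $21359$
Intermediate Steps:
$G = -3$ ($G = -28 + 25 = -3$)
$21441 + u{\left(G \right)} = 21441 - 82 = 21359$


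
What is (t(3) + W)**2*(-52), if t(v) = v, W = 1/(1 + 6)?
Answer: -25168/49 ≈ -513.63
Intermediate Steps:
W = 1/7 ≈ 0.14286
(t(3) + W)**2*(-52) = (3 + 1/7)**2*(-52) = (22/7)**2*(-52) = (484/49)*(-52) = -25168/49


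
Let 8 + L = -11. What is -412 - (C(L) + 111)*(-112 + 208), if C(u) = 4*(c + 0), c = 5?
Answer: -12988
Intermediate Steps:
L = -19 (L = -8 - 11 = -19)
C(u) = 20 (C(u) = 4*(5 + 0) = 4*5 = 20)
-412 - (C(L) + 111)*(-112 + 208) = -412 - (20 + 111)*(-112 + 208) = -412 - 131*96 = -412 - 1*12576 = -412 - 12576 = -12988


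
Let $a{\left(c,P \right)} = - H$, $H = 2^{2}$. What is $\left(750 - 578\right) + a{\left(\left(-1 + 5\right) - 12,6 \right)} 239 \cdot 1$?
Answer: $-784$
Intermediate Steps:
$H = 4$
$a{\left(c,P \right)} = -4$ ($a{\left(c,P \right)} = \left(-1\right) 4 = -4$)
$\left(750 - 578\right) + a{\left(\left(-1 + 5\right) - 12,6 \right)} 239 \cdot 1 = \left(750 - 578\right) - 4 \cdot 239 \cdot 1 = 172 - 956 = -784$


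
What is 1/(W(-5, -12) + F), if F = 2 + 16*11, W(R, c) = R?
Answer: 1/173 ≈ 0.0057803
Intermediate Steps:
F = 178 (F = 2 + 176 = 178)
1/(W(-5, -12) + F) = 1/(-5 + 178) = 1/173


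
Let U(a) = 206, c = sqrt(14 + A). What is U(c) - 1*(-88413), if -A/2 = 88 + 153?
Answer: 88619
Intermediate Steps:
A = -482 (A = -2*(88 + 153) = -2*241 = -482)
c = 6*I*sqrt(13) (c = sqrt(14 - 482) = sqrt(-468) = 6*I*sqrt(13) ≈ 21.633*I)
U(c) - 1*(-88413) = 206 - 1*(-88413) = 206 + 88413 = 88619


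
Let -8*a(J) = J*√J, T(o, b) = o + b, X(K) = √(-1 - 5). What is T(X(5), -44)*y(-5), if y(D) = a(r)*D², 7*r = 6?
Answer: 75*√42*(44 - I*√6)/196 ≈ 109.11 - 6.0744*I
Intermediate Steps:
r = 6/7 (r = (⅐)*6 = 6/7 ≈ 0.85714)
X(K) = I*√6 (X(K) = √(-6) = I*√6)
T(o, b) = b + o
a(J) = -J^(3/2)/8 (a(J) = -J*√J/8 = -J^(3/2)/8)
y(D) = -3*√42*D²/196 (y(D) = (-3*√42/196)*D² = -3*√42*D²/196)
T(X(5), -44)*y(-5) = (-44 + I*√6)*(-3/196*√42*(-5)²) = (-44 + I*√6)*(-3/196*√42*25) = (-44 + I*√6)*(-75*√42/196) = -75*√42*(-44 + I*√6)/196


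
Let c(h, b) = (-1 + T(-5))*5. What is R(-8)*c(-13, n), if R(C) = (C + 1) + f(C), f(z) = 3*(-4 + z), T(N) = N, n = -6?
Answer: 1290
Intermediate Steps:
c(h, b) = -30 (c(h, b) = (-1 - 5)*5 = -6*5 = -30)
f(z) = -12 + 3*z
R(C) = -11 + 4*C (R(C) = (C + 1) + (-12 + 3*C) = (1 + C) + (-12 + 3*C) = -11 + 4*C)
R(-8)*c(-13, n) = (-11 + 4*(-8))*(-30) = (-11 - 32)*(-30) = -43*(-30) = 1290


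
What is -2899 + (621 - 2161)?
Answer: -4439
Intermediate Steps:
-2899 + (621 - 2161) = -2899 - 1540 = -4439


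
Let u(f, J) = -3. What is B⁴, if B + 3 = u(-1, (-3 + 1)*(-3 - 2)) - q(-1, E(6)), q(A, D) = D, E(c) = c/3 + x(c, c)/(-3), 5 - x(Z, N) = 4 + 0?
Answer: 279841/81 ≈ 3454.8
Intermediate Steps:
x(Z, N) = 1 (x(Z, N) = 5 - (4 + 0) = 5 - 1*4 = 5 - 4 = 1)
E(c) = -⅓ + c/3 (E(c) = c/3 + 1/(-3) = c*(⅓) + 1*(-⅓) = c/3 - ⅓ = -⅓ + c/3)
B = -23/3 (B = -3 + (-3 - (-⅓ + (⅓)*6)) = -3 + (-3 - (-⅓ + 2)) = -3 + (-3 - 1*5/3) = -3 + (-3 - 5/3) = -3 - 14/3 = -23/3 ≈ -7.6667)
B⁴ = (-23/3)⁴ = 279841/81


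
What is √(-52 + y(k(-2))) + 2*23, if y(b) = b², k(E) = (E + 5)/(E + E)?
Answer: 46 + I*√823/4 ≈ 46.0 + 7.172*I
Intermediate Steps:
k(E) = (5 + E)/(2*E) (k(E) = (5 + E)/((2*E)) = (5 + E)*(1/(2*E)) = (5 + E)/(2*E))
√(-52 + y(k(-2))) + 2*23 = √(-52 + ((½)*(5 - 2)/(-2))²) + 2*23 = √(-52 + ((½)*(-½)*3)²) + 46 = √(-52 + (-¾)²) + 46 = √(-52 + 9/16) + 46 = √(-823/16) + 46 = I*√823/4 + 46 = 46 + I*√823/4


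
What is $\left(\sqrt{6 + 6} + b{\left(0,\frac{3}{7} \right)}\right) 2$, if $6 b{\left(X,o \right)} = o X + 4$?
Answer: $\frac{4}{3} + 4 \sqrt{3} \approx 8.2615$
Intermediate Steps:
$b{\left(X,o \right)} = \frac{2}{3} + \frac{X o}{6}$ ($b{\left(X,o \right)} = \frac{o X + 4}{6} = \frac{X o + 4}{6} = \frac{4 + X o}{6} = \frac{2}{3} + \frac{X o}{6}$)
$\left(\sqrt{6 + 6} + b{\left(0,\frac{3}{7} \right)}\right) 2 = \left(\sqrt{6 + 6} + \left(\frac{2}{3} + \frac{1}{6} \cdot 0 \cdot \frac{3}{7}\right)\right) 2 = \left(\sqrt{12} + \left(\frac{2}{3} + \frac{1}{6} \cdot 0 \cdot 3 \cdot \frac{1}{7}\right)\right) 2 = \left(2 \sqrt{3} + \left(\frac{2}{3} + \frac{1}{6} \cdot 0 \cdot \frac{3}{7}\right)\right) 2 = \left(2 \sqrt{3} + \left(\frac{2}{3} + 0\right)\right) 2 = \left(2 \sqrt{3} + \frac{2}{3}\right) 2 = \left(\frac{2}{3} + 2 \sqrt{3}\right) 2 = \frac{4}{3} + 4 \sqrt{3}$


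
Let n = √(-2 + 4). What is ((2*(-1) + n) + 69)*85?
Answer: 5695 + 85*√2 ≈ 5815.2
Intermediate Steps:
n = √2 ≈ 1.4142
((2*(-1) + n) + 69)*85 = ((2*(-1) + √2) + 69)*85 = ((-2 + √2) + 69)*85 = (67 + √2)*85 = 5695 + 85*√2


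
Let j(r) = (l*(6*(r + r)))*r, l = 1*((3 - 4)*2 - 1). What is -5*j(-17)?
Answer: 52020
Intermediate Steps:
l = -3 (l = 1*(-1*2 - 1) = 1*(-2 - 1) = 1*(-3) = -3)
j(r) = -36*r**2 (j(r) = (-18*(r + r))*r = (-18*2*r)*r = (-36*r)*r = -36*r**2)
-5*j(-17) = -(-180)*(-17)**2 = -(-180)*289 = -5*(-10404) = 52020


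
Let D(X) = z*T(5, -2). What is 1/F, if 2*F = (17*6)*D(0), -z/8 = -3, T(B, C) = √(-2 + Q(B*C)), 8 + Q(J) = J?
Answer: -I*√5/12240 ≈ -0.00018269*I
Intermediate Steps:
Q(J) = -8 + J
T(B, C) = √(-10 + B*C) (T(B, C) = √(-2 + (-8 + B*C)) = √(-10 + B*C))
z = 24 (z = -8*(-3) = 24)
D(X) = 48*I*√5 (D(X) = 24*√(-10 + 5*(-2)) = 24*√(-10 - 10) = 24*√(-20) = 24*(2*I*√5) = 48*I*√5)
F = 2448*I*√5 (F = ((17*6)*(48*I*√5))/2 = (102*(48*I*√5))/2 = (4896*I*√5)/2 = 2448*I*√5 ≈ 5473.9*I)
1/F = 1/(2448*I*√5) = -I*√5/12240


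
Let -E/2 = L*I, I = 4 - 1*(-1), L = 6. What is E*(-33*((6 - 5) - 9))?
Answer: -15840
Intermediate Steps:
I = 5 (I = 4 + 1 = 5)
E = -60 (E = -12*5 = -2*30 = -60)
E*(-33*((6 - 5) - 9)) = -(-1980)*((6 - 5) - 9) = -(-1980)*(1 - 9) = -(-1980)*(-8) = -60*264 = -15840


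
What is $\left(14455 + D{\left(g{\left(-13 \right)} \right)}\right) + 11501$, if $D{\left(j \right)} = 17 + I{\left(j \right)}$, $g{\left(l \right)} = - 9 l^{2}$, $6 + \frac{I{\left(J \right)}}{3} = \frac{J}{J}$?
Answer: $25958$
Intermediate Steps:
$I{\left(J \right)} = -15$ ($I{\left(J \right)} = -18 + 3 \frac{J}{J} = -18 + 3 \cdot 1 = -18 + 3 = -15$)
$D{\left(j \right)} = 2$ ($D{\left(j \right)} = 17 - 15 = 2$)
$\left(14455 + D{\left(g{\left(-13 \right)} \right)}\right) + 11501 = \left(14455 + 2\right) + 11501 = 14457 + 11501 = 25958$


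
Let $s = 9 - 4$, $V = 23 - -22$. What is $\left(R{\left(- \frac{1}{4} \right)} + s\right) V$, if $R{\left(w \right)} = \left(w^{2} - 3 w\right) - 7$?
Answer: $- \frac{855}{16} \approx -53.438$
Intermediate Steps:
$V = 45$ ($V = 23 + 22 = 45$)
$R{\left(w \right)} = -7 + w^{2} - 3 w$
$s = 5$ ($s = 9 - 4 = 5$)
$\left(R{\left(- \frac{1}{4} \right)} + s\right) V = \left(\left(-7 + \left(- \frac{1}{4}\right)^{2} - 3 \left(- \frac{1}{4}\right)\right) + 5\right) 45 = \left(\left(-7 + \left(\left(-1\right) \frac{1}{4}\right)^{2} - 3 \left(\left(-1\right) \frac{1}{4}\right)\right) + 5\right) 45 = \left(\left(-7 + \left(- \frac{1}{4}\right)^{2} - - \frac{3}{4}\right) + 5\right) 45 = \left(\left(-7 + \frac{1}{16} + \frac{3}{4}\right) + 5\right) 45 = \left(- \frac{99}{16} + 5\right) 45 = \left(- \frac{19}{16}\right) 45 = - \frac{855}{16}$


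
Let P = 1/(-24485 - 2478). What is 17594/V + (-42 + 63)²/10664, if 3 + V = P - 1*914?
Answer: -157748732683/8239630244 ≈ -19.145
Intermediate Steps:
P = -1/26963 (P = 1/(-26963) = -1/26963 ≈ -3.7088e-5)
V = -24725072/26963 (V = -3 + (-1/26963 - 1*914) = -3 + (-1/26963 - 914) = -3 - 24644183/26963 = -24725072/26963 ≈ -917.00)
17594/V + (-42 + 63)²/10664 = 17594/(-24725072/26963) + (-42 + 63)²/10664 = 17594*(-26963/24725072) + 21²*(1/10664) = -237193511/12362536 + 441*(1/10664) = -237193511/12362536 + 441/10664 = -157748732683/8239630244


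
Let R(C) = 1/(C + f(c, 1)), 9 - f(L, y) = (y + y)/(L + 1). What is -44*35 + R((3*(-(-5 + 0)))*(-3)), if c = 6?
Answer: -391167/254 ≈ -1540.0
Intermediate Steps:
f(L, y) = 9 - 2*y/(1 + L) (f(L, y) = 9 - (y + y)/(L + 1) = 9 - 2*y/(1 + L))
R(C) = 1/(61/7 + C) (R(C) = 1/(C + (9 - 2*1 + 9*6)/(1 + 6)) = 1/(C + (9 - 2 + 54)/7) = 1/(C + (⅐)*61) = 1/(C + 61/7) = 1/(61/7 + C))
-44*35 + R((3*(-(-5 + 0)))*(-3)) = -44*35 + 7/(61 + 7*((3*(-(-5 + 0)))*(-3))) = -1540 + 7/(61 + 7*((3*(-1*(-5)))*(-3))) = -1540 + 7/(61 + 7*((3*5)*(-3))) = -1540 + 7/(61 + 7*(15*(-3))) = -1540 + 7/(61 + 7*(-45)) = -1540 + 7/(61 - 315) = -1540 + 7/(-254) = -1540 + 7*(-1/254) = -1540 - 7/254 = -391167/254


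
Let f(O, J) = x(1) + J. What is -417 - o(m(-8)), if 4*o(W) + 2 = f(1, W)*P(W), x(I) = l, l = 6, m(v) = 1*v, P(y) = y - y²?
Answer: -905/2 ≈ -452.50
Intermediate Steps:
m(v) = v
x(I) = 6
f(O, J) = 6 + J
o(W) = -½ + W*(1 - W)*(6 + W)/4 (o(W) = -½ + ((6 + W)*(W*(1 - W)))/4 = -½ + (W*(1 - W)*(6 + W))/4 = -½ + W*(1 - W)*(6 + W)/4)
-417 - o(m(-8)) = -417 - (-½ - ¼*(-8)*(-1 - 8)*(6 - 8)) = -417 - (-½ - ¼*(-8)*(-9)*(-2)) = -417 - (-½ + 36) = -417 - 1*71/2 = -417 - 71/2 = -905/2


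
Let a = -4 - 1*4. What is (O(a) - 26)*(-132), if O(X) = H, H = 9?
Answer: 2244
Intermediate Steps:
a = -8 (a = -4 - 4 = -8)
O(X) = 9
(O(a) - 26)*(-132) = (9 - 26)*(-132) = -17*(-132) = 2244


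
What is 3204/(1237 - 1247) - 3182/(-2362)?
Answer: -1884007/5905 ≈ -319.05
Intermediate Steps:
3204/(1237 - 1247) - 3182/(-2362) = 3204/(-10) - 3182*(-1/2362) = 3204*(-⅒) + 1591/1181 = -1602/5 + 1591/1181 = -1884007/5905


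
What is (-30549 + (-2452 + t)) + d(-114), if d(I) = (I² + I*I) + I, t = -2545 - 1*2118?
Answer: -11786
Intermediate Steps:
t = -4663 (t = -2545 - 2118 = -4663)
d(I) = I + 2*I² (d(I) = (I² + I²) + I = 2*I² + I = I + 2*I²)
(-30549 + (-2452 + t)) + d(-114) = (-30549 + (-2452 - 4663)) - 114*(1 + 2*(-114)) = (-30549 - 7115) - 114*(1 - 228) = -37664 - 114*(-227) = -37664 + 25878 = -11786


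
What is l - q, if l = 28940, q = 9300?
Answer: 19640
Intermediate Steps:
l - q = 28940 - 1*9300 = 28940 - 9300 = 19640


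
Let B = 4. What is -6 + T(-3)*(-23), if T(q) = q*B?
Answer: 270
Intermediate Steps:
T(q) = 4*q (T(q) = q*4 = 4*q)
-6 + T(-3)*(-23) = -6 + (4*(-3))*(-23) = -6 - 12*(-23) = -6 + 276 = 270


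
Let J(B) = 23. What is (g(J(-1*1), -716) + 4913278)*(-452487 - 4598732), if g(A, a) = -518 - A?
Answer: -24815310476403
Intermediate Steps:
(g(J(-1*1), -716) + 4913278)*(-452487 - 4598732) = ((-518 - 1*23) + 4913278)*(-452487 - 4598732) = ((-518 - 23) + 4913278)*(-5051219) = (-541 + 4913278)*(-5051219) = 4912737*(-5051219) = -24815310476403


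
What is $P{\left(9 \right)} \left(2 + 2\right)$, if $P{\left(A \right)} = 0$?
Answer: $0$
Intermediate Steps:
$P{\left(9 \right)} \left(2 + 2\right) = 0 \left(2 + 2\right) = 0 \cdot 4 = 0$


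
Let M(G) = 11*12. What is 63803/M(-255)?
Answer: 63803/132 ≈ 483.36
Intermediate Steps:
M(G) = 132
63803/M(-255) = 63803/132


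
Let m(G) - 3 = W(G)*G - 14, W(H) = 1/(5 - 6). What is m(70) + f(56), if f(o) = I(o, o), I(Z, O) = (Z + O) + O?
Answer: 87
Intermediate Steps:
W(H) = -1 (W(H) = 1/(-1) = -1)
m(G) = -11 - G (m(G) = 3 + (-G - 14) = 3 + (-14 - G) = -11 - G)
I(Z, O) = Z + 2*O (I(Z, O) = (O + Z) + O = Z + 2*O)
f(o) = 3*o (f(o) = o + 2*o = 3*o)
m(70) + f(56) = (-11 - 1*70) + 3*56 = (-11 - 70) + 168 = -81 + 168 = 87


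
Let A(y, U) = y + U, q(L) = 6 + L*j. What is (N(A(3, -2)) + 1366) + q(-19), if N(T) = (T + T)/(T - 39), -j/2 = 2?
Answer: 27511/19 ≈ 1447.9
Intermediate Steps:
j = -4 (j = -2*2 = -4)
q(L) = 6 - 4*L (q(L) = 6 + L*(-4) = 6 - 4*L)
A(y, U) = U + y
N(T) = 2*T/(-39 + T) (N(T) = (2*T)/(-39 + T) = 2*T/(-39 + T))
(N(A(3, -2)) + 1366) + q(-19) = (2*(-2 + 3)/(-39 + (-2 + 3)) + 1366) + (6 - 4*(-19)) = (2*1/(-39 + 1) + 1366) + (6 + 76) = (2*1/(-38) + 1366) + 82 = (2*1*(-1/38) + 1366) + 82 = (-1/19 + 1366) + 82 = 25953/19 + 82 = 27511/19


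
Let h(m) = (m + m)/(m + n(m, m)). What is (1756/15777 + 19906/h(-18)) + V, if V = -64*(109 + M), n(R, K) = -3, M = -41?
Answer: 229080293/31554 ≈ 7259.9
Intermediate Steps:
h(m) = 2*m/(-3 + m) (h(m) = (m + m)/(m - 3) = (2*m)/(-3 + m) = 2*m/(-3 + m))
V = -4352 (V = -64*(109 - 41) = -64*68 = -4352)
(1756/15777 + 19906/h(-18)) + V = (1756/15777 + 19906/((2*(-18)/(-3 - 18)))) - 4352 = (1756*(1/15777) + 19906/((2*(-18)/(-21)))) - 4352 = (1756/15777 + 19906/((2*(-18)*(-1/21)))) - 4352 = (1756/15777 + 19906/(12/7)) - 4352 = (1756/15777 + 19906*(7/12)) - 4352 = (1756/15777 + 69671/6) - 4352 = 366403301/31554 - 4352 = 229080293/31554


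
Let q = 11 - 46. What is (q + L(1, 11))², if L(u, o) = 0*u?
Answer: 1225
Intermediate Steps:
q = -35
L(u, o) = 0
(q + L(1, 11))² = (-35 + 0)² = (-35)² = 1225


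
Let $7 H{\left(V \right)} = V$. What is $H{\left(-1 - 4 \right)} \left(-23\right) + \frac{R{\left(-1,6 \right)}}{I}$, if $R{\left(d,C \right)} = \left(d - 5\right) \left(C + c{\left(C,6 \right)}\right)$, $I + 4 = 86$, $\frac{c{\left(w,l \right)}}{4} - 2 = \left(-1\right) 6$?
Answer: $\frac{4925}{287} \approx 17.16$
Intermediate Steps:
$H{\left(V \right)} = \frac{V}{7}$
$c{\left(w,l \right)} = -16$ ($c{\left(w,l \right)} = 8 + 4 \left(\left(-1\right) 6\right) = 8 + 4 \left(-6\right) = 8 - 24 = -16$)
$I = 82$ ($I = -4 + 86 = 82$)
$R{\left(d,C \right)} = \left(-16 + C\right) \left(-5 + d\right)$ ($R{\left(d,C \right)} = \left(d - 5\right) \left(C - 16\right) = \left(-5 + d\right) \left(-16 + C\right) = \left(-16 + C\right) \left(-5 + d\right)$)
$H{\left(-1 - 4 \right)} \left(-23\right) + \frac{R{\left(-1,6 \right)}}{I} = \frac{-1 - 4}{7} \left(-23\right) + \frac{80 - -16 - 30 + 6 \left(-1\right)}{82} = \frac{1}{7} \left(-5\right) \left(-23\right) + \left(80 + 16 - 30 - 6\right) \frac{1}{82} = \left(- \frac{5}{7}\right) \left(-23\right) + 60 \cdot \frac{1}{82} = \frac{115}{7} + \frac{30}{41} = \frac{4925}{287}$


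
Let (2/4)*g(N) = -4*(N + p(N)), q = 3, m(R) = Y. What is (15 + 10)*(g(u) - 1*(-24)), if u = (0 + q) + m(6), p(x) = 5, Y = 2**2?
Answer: -1800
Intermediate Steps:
Y = 4
m(R) = 4
u = 7 (u = (0 + 3) + 4 = 3 + 4 = 7)
g(N) = -40 - 8*N (g(N) = 2*(-4*(N + 5)) = 2*(-4*(5 + N)) = 2*(-20 - 4*N) = -40 - 8*N)
(15 + 10)*(g(u) - 1*(-24)) = (15 + 10)*((-40 - 8*7) - 1*(-24)) = 25*((-40 - 56) + 24) = 25*(-96 + 24) = 25*(-72) = -1800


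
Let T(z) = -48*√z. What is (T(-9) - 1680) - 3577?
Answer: -5257 - 144*I ≈ -5257.0 - 144.0*I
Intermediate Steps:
(T(-9) - 1680) - 3577 = (-144*I - 1680) - 3577 = (-1680 - 144*I) - 3577 = -5257 - 144*I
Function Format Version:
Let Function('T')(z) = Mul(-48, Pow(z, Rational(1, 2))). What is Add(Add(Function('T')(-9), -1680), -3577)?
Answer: Add(-5257, Mul(-144, I)) ≈ Add(-5257.0, Mul(-144.00, I))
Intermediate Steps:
Add(Add(Function('T')(-9), -1680), -3577) = Add(Add(Mul(-48, Pow(-9, Rational(1, 2))), -1680), -3577) = Add(Add(Mul(-48, Mul(3, I)), -1680), -3577) = Add(Add(Mul(-144, I), -1680), -3577) = Add(Add(-1680, Mul(-144, I)), -3577) = Add(-5257, Mul(-144, I))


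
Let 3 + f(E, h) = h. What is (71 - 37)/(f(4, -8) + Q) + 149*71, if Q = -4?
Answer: 158651/15 ≈ 10577.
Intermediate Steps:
f(E, h) = -3 + h
(71 - 37)/(f(4, -8) + Q) + 149*71 = (71 - 37)/((-3 - 8) - 4) + 149*71 = 34/(-11 - 4) + 10579 = 34/(-15) + 10579 = 34*(-1/15) + 10579 = -34/15 + 10579 = 158651/15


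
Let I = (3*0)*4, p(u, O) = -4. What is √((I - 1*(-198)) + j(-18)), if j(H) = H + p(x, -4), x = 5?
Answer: 4*√11 ≈ 13.266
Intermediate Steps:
j(H) = -4 + H (j(H) = H - 4 = -4 + H)
I = 0 (I = 0*4 = 0)
√((I - 1*(-198)) + j(-18)) = √((0 - 1*(-198)) + (-4 - 18)) = √((0 + 198) - 22) = √(198 - 22) = √176 = 4*√11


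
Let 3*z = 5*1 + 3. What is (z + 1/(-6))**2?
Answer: 25/4 ≈ 6.2500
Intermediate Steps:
z = 8/3 (z = (5*1 + 3)/3 = (5 + 3)/3 = (1/3)*8 = 8/3 ≈ 2.6667)
(z + 1/(-6))**2 = (8/3 + 1/(-6))**2 = (8/3 - 1/6)**2 = (5/2)**2 = 25/4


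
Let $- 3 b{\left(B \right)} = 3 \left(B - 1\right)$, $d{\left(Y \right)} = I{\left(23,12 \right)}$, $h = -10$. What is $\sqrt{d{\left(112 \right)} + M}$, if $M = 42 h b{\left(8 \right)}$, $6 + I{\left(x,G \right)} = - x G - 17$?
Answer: $\sqrt{2641} \approx 51.391$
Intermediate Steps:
$I{\left(x,G \right)} = -23 - G x$ ($I{\left(x,G \right)} = -6 + \left(- x G - 17\right) = -6 - \left(17 + G x\right) = -23 - G x$)
$d{\left(Y \right)} = -299$ ($d{\left(Y \right)} = -23 - 12 \cdot 23 = -23 - 276 = -299$)
$b{\left(B \right)} = 1 - B$ ($b{\left(B \right)} = - \frac{3 \left(B - 1\right)}{3} = - \frac{3 \left(-1 + B\right)}{3} = - \frac{-3 + 3 B}{3} = 1 - B$)
$M = 2940$ ($M = 42 \left(-10\right) \left(1 - 8\right) = - 420 \left(1 - 8\right) = \left(-420\right) \left(-7\right) = 2940$)
$\sqrt{d{\left(112 \right)} + M} = \sqrt{-299 + 2940} = \sqrt{2641}$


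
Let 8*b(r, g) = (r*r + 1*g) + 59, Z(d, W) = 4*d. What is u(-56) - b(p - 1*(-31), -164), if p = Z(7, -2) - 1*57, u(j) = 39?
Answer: 413/8 ≈ 51.625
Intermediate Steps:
p = -29 (p = 4*7 - 1*57 = 28 - 57 = -29)
b(r, g) = 59/8 + g/8 + r²/8 (b(r, g) = ((r*r + 1*g) + 59)/8 = ((r² + g) + 59)/8 = ((g + r²) + 59)/8 = (59 + g + r²)/8 = 59/8 + g/8 + r²/8)
u(-56) - b(p - 1*(-31), -164) = 39 - (59/8 + (⅛)*(-164) + (-29 - 1*(-31))²/8) = 39 - (59/8 - 41/2 + (-29 + 31)²/8) = 39 - (59/8 - 41/2 + (⅛)*2²) = 39 - (59/8 - 41/2 + (⅛)*4) = 39 - (59/8 - 41/2 + ½) = 39 - 1*(-101/8) = 39 + 101/8 = 413/8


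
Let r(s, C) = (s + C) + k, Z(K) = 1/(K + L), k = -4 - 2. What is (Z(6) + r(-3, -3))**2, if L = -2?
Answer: 2209/16 ≈ 138.06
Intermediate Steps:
k = -6
Z(K) = 1/(-2 + K) (Z(K) = 1/(K - 2) = 1/(-2 + K))
r(s, C) = -6 + C + s (r(s, C) = (s + C) - 6 = (C + s) - 6 = -6 + C + s)
(Z(6) + r(-3, -3))**2 = (1/(-2 + 6) + (-6 - 3 - 3))**2 = (1/4 - 12)**2 = (-47/4)**2 = 2209/16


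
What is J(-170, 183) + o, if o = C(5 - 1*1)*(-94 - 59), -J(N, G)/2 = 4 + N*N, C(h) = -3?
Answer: -57349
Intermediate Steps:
J(N, G) = -8 - 2*N**2 (J(N, G) = -2*(4 + N*N) = -2*(4 + N**2) = -8 - 2*N**2)
o = 459 (o = -3*(-94 - 59) = -3*(-153) = 459)
J(-170, 183) + o = (-8 - 2*(-170)**2) + 459 = (-8 - 2*28900) + 459 = (-8 - 57800) + 459 = -57808 + 459 = -57349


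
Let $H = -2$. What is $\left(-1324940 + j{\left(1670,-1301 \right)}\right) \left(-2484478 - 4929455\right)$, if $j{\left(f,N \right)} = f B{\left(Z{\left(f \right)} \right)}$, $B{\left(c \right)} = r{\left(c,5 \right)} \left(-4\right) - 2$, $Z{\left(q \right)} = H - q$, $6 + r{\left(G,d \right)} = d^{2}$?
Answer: $10788755301600$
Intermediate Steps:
$r{\left(G,d \right)} = -6 + d^{2}$
$Z{\left(q \right)} = -2 - q$
$B{\left(c \right)} = -78$ ($B{\left(c \right)} = \left(-6 + 5^{2}\right) \left(-4\right) - 2 = \left(-6 + 25\right) \left(-4\right) - 2 = 19 \left(-4\right) - 2 = -76 - 2 = -78$)
$j{\left(f,N \right)} = - 78 f$ ($j{\left(f,N \right)} = f \left(-78\right) = - 78 f$)
$\left(-1324940 + j{\left(1670,-1301 \right)}\right) \left(-2484478 - 4929455\right) = \left(-1324940 - 130260\right) \left(-2484478 - 4929455\right) = \left(-1324940 - 130260\right) \left(-7413933\right) = \left(-1455200\right) \left(-7413933\right) = 10788755301600$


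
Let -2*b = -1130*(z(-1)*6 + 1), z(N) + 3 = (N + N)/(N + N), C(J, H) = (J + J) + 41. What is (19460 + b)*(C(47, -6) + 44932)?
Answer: 596912415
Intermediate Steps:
C(J, H) = 41 + 2*J (C(J, H) = 2*J + 41 = 41 + 2*J)
z(N) = -2 (z(N) = -3 + (N + N)/(N + N) = -3 + (2*N)/((2*N)) = -3 + (2*N)*(1/(2*N)) = -3 + 1 = -2)
b = -6215 (b = -(-565)*(-2*6 + 1) = -(-565)*(-12 + 1) = -(-565)*(-11) = -½*12430 = -6215)
(19460 + b)*(C(47, -6) + 44932) = (19460 - 6215)*((41 + 2*47) + 44932) = 13245*((41 + 94) + 44932) = 13245*(135 + 44932) = 13245*45067 = 596912415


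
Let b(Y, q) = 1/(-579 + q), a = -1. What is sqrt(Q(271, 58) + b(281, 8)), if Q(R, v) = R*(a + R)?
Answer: sqrt(23856419399)/571 ≈ 270.50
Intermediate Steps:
Q(R, v) = R*(-1 + R)
sqrt(Q(271, 58) + b(281, 8)) = sqrt(271*(-1 + 271) + 1/(-579 + 8)) = sqrt(271*270 + 1/(-571)) = sqrt(73170 - 1/571) = sqrt(41780069/571) = sqrt(23856419399)/571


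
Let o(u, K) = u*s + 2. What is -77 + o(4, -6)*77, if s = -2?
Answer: -539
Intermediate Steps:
o(u, K) = 2 - 2*u (o(u, K) = u*(-2) + 2 = -2*u + 2 = 2 - 2*u)
-77 + o(4, -6)*77 = -77 + (2 - 2*4)*77 = -77 + (2 - 8)*77 = -77 - 6*77 = -77 - 462 = -539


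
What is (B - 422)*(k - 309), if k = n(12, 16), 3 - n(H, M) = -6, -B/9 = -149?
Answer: -275700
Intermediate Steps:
B = 1341 (B = -9*(-149) = 1341)
n(H, M) = 9 (n(H, M) = 3 - 1*(-6) = 3 + 6 = 9)
k = 9
(B - 422)*(k - 309) = (1341 - 422)*(9 - 309) = 919*(-300) = -275700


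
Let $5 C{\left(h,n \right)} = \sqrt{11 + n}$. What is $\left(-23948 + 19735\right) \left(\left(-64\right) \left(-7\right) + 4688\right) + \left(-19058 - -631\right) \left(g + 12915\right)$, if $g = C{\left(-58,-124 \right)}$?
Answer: $-259622673 - \frac{18427 i \sqrt{113}}{5} \approx -2.5962 \cdot 10^{8} - 39176.0 i$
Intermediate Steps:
$C{\left(h,n \right)} = \frac{\sqrt{11 + n}}{5}$
$g = \frac{i \sqrt{113}}{5}$ ($g = \frac{\sqrt{11 - 124}}{5} = \frac{\sqrt{-113}}{5} = \frac{i \sqrt{113}}{5} \approx 2.126 i$)
$\left(-23948 + 19735\right) \left(\left(-64\right) \left(-7\right) + 4688\right) + \left(-19058 - -631\right) \left(g + 12915\right) = \left(-23948 + 19735\right) \left(\left(-64\right) \left(-7\right) + 4688\right) + \left(-19058 - -631\right) \left(\frac{i \sqrt{113}}{5} + 12915\right) = - 4213 \left(448 + 4688\right) + \left(-19058 + \left(-1062 + 1693\right)\right) \left(12915 + \frac{i \sqrt{113}}{5}\right) = \left(-4213\right) 5136 + \left(-19058 + 631\right) \left(12915 + \frac{i \sqrt{113}}{5}\right) = -21637968 - 18427 \left(12915 + \frac{i \sqrt{113}}{5}\right) = -21637968 - \left(237984705 + \frac{18427 i \sqrt{113}}{5}\right) = -259622673 - \frac{18427 i \sqrt{113}}{5}$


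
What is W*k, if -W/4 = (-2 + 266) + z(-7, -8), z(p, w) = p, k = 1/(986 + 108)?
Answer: -514/547 ≈ -0.93967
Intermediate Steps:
k = 1/1094 ≈ 0.00091408
W = -1028 (W = -4*((-2 + 266) - 7) = -4*(264 - 7) = -4*257 = -1028)
W*k = -1028*1/1094 = -514/547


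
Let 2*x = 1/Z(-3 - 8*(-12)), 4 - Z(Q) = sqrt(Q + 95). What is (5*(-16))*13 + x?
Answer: -89441/86 - sqrt(47)/172 ≈ -1040.1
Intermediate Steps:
Z(Q) = 4 - sqrt(95 + Q) (Z(Q) = 4 - sqrt(Q + 95) = 4 - sqrt(95 + Q))
x = 1/(2*(4 - 2*sqrt(47))) (x = 1/(2*(4 - sqrt(95 + (-3 - 8*(-12))))) = 1/(2*(4 - sqrt(95 + (-3 + 96)))) = 1/(2*(4 - sqrt(95 + 93))) = 1/(2*(4 - sqrt(188))) = 1/(2*(4 - 2*sqrt(47))) ≈ -0.051486)
(5*(-16))*13 + x = (5*(-16))*13 + (-1/86 - sqrt(47)/172) = -80*13 + (-1/86 - sqrt(47)/172) = -1040 + (-1/86 - sqrt(47)/172) = -89441/86 - sqrt(47)/172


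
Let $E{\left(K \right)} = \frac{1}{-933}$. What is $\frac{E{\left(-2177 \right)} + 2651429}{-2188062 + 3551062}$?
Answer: $\frac{309222907}{158959875} \approx 1.9453$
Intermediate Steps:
$E{\left(K \right)} = - \frac{1}{933}$
$\frac{E{\left(-2177 \right)} + 2651429}{-2188062 + 3551062} = \frac{- \frac{1}{933} + 2651429}{-2188062 + 3551062} = \frac{2473783256}{933 \cdot 1363000} = \frac{2473783256}{933} \cdot \frac{1}{1363000} = \frac{309222907}{158959875}$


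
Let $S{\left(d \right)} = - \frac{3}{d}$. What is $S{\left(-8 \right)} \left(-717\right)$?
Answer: $- \frac{2151}{8} \approx -268.88$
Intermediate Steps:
$S{\left(-8 \right)} \left(-717\right) = - \frac{3}{-8} \left(-717\right) = \left(-3\right) \left(- \frac{1}{8}\right) \left(-717\right) = \frac{3}{8} \left(-717\right) = - \frac{2151}{8}$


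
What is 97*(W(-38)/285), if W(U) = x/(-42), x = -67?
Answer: 6499/11970 ≈ 0.54294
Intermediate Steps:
W(U) = 67/42 (W(U) = -67/(-42) = -67*(-1/42) = 67/42)
97*(W(-38)/285) = 97*((67/42)/285) = 97*((67/42)*(1/285)) = 97*(67/11970) = 6499/11970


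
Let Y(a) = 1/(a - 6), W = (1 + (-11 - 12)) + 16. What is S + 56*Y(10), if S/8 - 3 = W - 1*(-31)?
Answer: 238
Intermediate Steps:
W = -6 (W = (1 - 23) + 16 = -22 + 16 = -6)
Y(a) = 1/(-6 + a)
S = 224 (S = 24 + 8*(-6 - 1*(-31)) = 24 + 8*(-6 + 31) = 24 + 8*25 = 24 + 200 = 224)
S + 56*Y(10) = 224 + 56/(-6 + 10) = 224 + 56/4 = 224 + 56*(¼) = 224 + 14 = 238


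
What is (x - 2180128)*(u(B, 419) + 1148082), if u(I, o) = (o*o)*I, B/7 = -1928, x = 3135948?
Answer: -2263595074172680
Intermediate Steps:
B = -13496 (B = 7*(-1928) = -13496)
u(I, o) = I*o² (u(I, o) = o²*I = I*o²)
(x - 2180128)*(u(B, 419) + 1148082) = (3135948 - 2180128)*(-13496*419² + 1148082) = 955820*(-13496*175561 + 1148082) = 955820*(-2369371256 + 1148082) = 955820*(-2368223174) = -2263595074172680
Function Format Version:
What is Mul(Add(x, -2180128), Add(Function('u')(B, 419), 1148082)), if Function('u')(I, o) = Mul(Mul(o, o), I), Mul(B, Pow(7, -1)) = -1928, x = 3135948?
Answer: -2263595074172680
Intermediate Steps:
B = -13496 (B = Mul(7, -1928) = -13496)
Function('u')(I, o) = Mul(I, Pow(o, 2)) (Function('u')(I, o) = Mul(Pow(o, 2), I) = Mul(I, Pow(o, 2)))
Mul(Add(x, -2180128), Add(Function('u')(B, 419), 1148082)) = Mul(Add(3135948, -2180128), Add(Mul(-13496, Pow(419, 2)), 1148082)) = Mul(955820, Add(Mul(-13496, 175561), 1148082)) = Mul(955820, Add(-2369371256, 1148082)) = Mul(955820, -2368223174) = -2263595074172680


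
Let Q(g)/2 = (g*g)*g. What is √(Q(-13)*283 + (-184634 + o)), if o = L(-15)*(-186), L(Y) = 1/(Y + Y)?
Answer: I*√35703245/5 ≈ 1195.0*I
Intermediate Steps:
Q(g) = 2*g³ (Q(g) = 2*((g*g)*g) = 2*(g²*g) = 2*g³)
L(Y) = 1/(2*Y)
o = 31/5 (o = ((½)/(-15))*(-186) = ((½)*(-1/15))*(-186) = -1/30*(-186) = 31/5 ≈ 6.2000)
√(Q(-13)*283 + (-184634 + o)) = √((2*(-13)³)*283 + (-184634 + 31/5)) = √((2*(-2197))*283 - 923139/5) = √(-4394*283 - 923139/5) = √(-1243502 - 923139/5) = √(-7140649/5) = I*√35703245/5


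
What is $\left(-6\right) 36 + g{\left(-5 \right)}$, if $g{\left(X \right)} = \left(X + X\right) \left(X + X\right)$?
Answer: $-116$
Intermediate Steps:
$g{\left(X \right)} = 4 X^{2}$ ($g{\left(X \right)} = 2 X 2 X = 4 X^{2}$)
$\left(-6\right) 36 + g{\left(-5 \right)} = \left(-6\right) 36 + 4 \left(-5\right)^{2} = -216 + 4 \cdot 25 = -216 + 100 = -116$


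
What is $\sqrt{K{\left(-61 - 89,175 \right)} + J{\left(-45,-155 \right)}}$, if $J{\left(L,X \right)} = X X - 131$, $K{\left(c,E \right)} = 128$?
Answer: $\sqrt{24022} \approx 154.99$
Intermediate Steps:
$J{\left(L,X \right)} = -131 + X^{2}$ ($J{\left(L,X \right)} = X^{2} - 131 = -131 + X^{2}$)
$\sqrt{K{\left(-61 - 89,175 \right)} + J{\left(-45,-155 \right)}} = \sqrt{128 - \left(131 - \left(-155\right)^{2}\right)} = \sqrt{128 + \left(-131 + 24025\right)} = \sqrt{128 + 23894} = \sqrt{24022}$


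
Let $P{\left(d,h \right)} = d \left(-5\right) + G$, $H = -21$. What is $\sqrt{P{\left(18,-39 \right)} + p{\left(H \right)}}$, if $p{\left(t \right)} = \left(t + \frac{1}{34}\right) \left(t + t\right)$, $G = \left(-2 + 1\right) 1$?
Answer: $\frac{7 \sqrt{4658}}{17} \approx 28.103$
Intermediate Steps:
$G = -1$ ($G = \left(-1\right) 1 = -1$)
$p{\left(t \right)} = 2 t \left(\frac{1}{34} + t\right)$ ($p{\left(t \right)} = \left(t + \frac{1}{34}\right) 2 t = \left(\frac{1}{34} + t\right) 2 t = 2 t \left(\frac{1}{34} + t\right)$)
$P{\left(d,h \right)} = -1 - 5 d$ ($P{\left(d,h \right)} = d \left(-5\right) - 1 = - 5 d - 1 = -1 - 5 d$)
$\sqrt{P{\left(18,-39 \right)} + p{\left(H \right)}} = \sqrt{\left(-1 - 90\right) + \frac{1}{17} \left(-21\right) \left(1 + 34 \left(-21\right)\right)} = \sqrt{\left(-1 - 90\right) + \frac{1}{17} \left(-21\right) \left(1 - 714\right)} = \sqrt{-91 + \frac{1}{17} \left(-21\right) \left(-713\right)} = \sqrt{-91 + \frac{14973}{17}} = \sqrt{\frac{13426}{17}} = \frac{7 \sqrt{4658}}{17}$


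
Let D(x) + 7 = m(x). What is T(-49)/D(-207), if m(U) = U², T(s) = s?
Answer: -49/42842 ≈ -0.0011437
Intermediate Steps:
D(x) = -7 + x²
T(-49)/D(-207) = -49/(-7 + (-207)²) = -49/(-7 + 42849) = -49/42842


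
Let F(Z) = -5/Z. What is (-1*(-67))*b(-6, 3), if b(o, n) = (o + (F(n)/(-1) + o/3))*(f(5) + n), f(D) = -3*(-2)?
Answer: -3819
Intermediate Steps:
f(D) = 6
b(o, n) = (6 + n)*(5/n + 4*o/3) (b(o, n) = (o + (-5/n/(-1) + o/3))*(6 + n) = (o + (-5/n*(-1) + o*(⅓)))*(6 + n) = (o + (5/n + o/3))*(6 + n) = (5/n + 4*o/3)*(6 + n) = (6 + n)*(5/n + 4*o/3))
(-1*(-67))*b(-6, 3) = (-1*(-67))*(5 + 8*(-6) + 30/3 + (4/3)*3*(-6)) = 67*(5 - 48 + 30*(⅓) - 24) = 67*(5 - 48 + 10 - 24) = 67*(-57) = -3819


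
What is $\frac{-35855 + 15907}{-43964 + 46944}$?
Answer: $- \frac{4987}{745} \approx -6.694$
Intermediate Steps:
$\frac{-35855 + 15907}{-43964 + 46944} = - \frac{19948}{2980} = \left(-19948\right) \frac{1}{2980} = - \frac{4987}{745}$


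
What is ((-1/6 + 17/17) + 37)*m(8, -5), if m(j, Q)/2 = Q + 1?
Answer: -908/3 ≈ -302.67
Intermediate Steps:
m(j, Q) = 2 + 2*Q (m(j, Q) = 2*(Q + 1) = 2*(1 + Q) = 2 + 2*Q)
((-1/6 + 17/17) + 37)*m(8, -5) = ((-1/6 + 17/17) + 37)*(2 + 2*(-5)) = ((-1*⅙ + 17*(1/17)) + 37)*(2 - 10) = ((-⅙ + 1) + 37)*(-8) = (⅚ + 37)*(-8) = (227/6)*(-8) = -908/3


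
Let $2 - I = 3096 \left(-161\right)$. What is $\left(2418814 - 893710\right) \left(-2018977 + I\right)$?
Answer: $-2318949608976$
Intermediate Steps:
$I = 498458$ ($I = 2 - 3096 \left(-161\right) = 2 - -498456 = 2 + 498456 = 498458$)
$\left(2418814 - 893710\right) \left(-2018977 + I\right) = \left(2418814 - 893710\right) \left(-2018977 + 498458\right) = 1525104 \left(-1520519\right) = -2318949608976$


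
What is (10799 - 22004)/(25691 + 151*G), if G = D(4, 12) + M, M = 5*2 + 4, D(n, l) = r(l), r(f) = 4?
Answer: -11205/28409 ≈ -0.39442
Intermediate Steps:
D(n, l) = 4
M = 14 (M = 10 + 4 = 14)
G = 18 (G = 4 + 14 = 18)
(10799 - 22004)/(25691 + 151*G) = (10799 - 22004)/(25691 + 151*18) = -11205/(25691 + 2718) = -11205/28409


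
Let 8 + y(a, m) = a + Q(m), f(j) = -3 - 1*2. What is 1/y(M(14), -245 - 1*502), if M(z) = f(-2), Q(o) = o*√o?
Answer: I/(-13*I + 2241*√83) ≈ -3.1188e-8 + 4.898e-5*I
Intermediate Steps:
Q(o) = o^(3/2)
f(j) = -5 (f(j) = -3 - 2 = -5)
M(z) = -5
y(a, m) = -8 + a + m^(3/2) (y(a, m) = -8 + (a + m^(3/2)) = -8 + a + m^(3/2))
1/y(M(14), -245 - 1*502) = 1/(-8 - 5 + (-245 - 1*502)^(3/2)) = 1/(-8 - 5 + (-245 - 502)^(3/2)) = 1/(-8 - 5 + (-747)^(3/2)) = 1/(-8 - 5 - 2241*I*√83) = 1/(-13 - 2241*I*√83)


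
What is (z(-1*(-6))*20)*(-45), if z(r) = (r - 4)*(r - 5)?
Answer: -1800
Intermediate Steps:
z(r) = (-5 + r)*(-4 + r) (z(r) = (-4 + r)*(-5 + r) = (-5 + r)*(-4 + r))
(z(-1*(-6))*20)*(-45) = ((20 + (-1*(-6))**2 - (-9)*(-6))*20)*(-45) = ((20 + 6**2 - 9*6)*20)*(-45) = ((20 + 36 - 54)*20)*(-45) = (2*20)*(-45) = 40*(-45) = -1800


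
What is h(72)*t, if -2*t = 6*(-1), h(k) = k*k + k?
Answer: 15768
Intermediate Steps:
h(k) = k + k**2 (h(k) = k**2 + k = k + k**2)
t = 3 (t = -3*(-1) = -1/2*(-6) = 3)
h(72)*t = (72*(1 + 72))*3 = (72*73)*3 = 5256*3 = 15768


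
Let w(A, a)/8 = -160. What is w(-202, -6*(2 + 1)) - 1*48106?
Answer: -49386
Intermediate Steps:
w(A, a) = -1280 (w(A, a) = 8*(-160) = -1280)
w(-202, -6*(2 + 1)) - 1*48106 = -1280 - 1*48106 = -1280 - 48106 = -49386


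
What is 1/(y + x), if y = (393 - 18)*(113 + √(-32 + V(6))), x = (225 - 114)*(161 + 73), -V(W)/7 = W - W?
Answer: 22783/1558695267 - 500*I*√2/1558695267 ≈ 1.4617e-5 - 4.5365e-7*I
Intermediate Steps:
V(W) = 0 (V(W) = -7*(W - W) = -7*0 = 0)
x = 25974 (x = 111*234 = 25974)
y = 42375 + 1500*I*√2 (y = (393 - 18)*(113 + √(-32 + 0)) = 375*(113 + √(-32)) = 375*(113 + 4*I*√2) = 42375 + 1500*I*√2 ≈ 42375.0 + 2121.3*I)
1/(y + x) = 1/((42375 + 1500*I*√2) + 25974) = 1/(68349 + 1500*I*√2)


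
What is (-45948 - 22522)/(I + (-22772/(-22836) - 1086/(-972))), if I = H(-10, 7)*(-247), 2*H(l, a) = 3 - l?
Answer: 5277085605/123575327 ≈ 42.703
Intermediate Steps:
H(l, a) = 3/2 - l/2 (H(l, a) = (3 - l)/2 = 3/2 - l/2)
I = -3211/2 (I = (3/2 - ½*(-10))*(-247) = (3/2 + 5)*(-247) = (13/2)*(-247) = -3211/2 ≈ -1605.5)
(-45948 - 22522)/(I + (-22772/(-22836) - 1086/(-972))) = (-45948 - 22522)/(-3211/2 + (-22772/(-22836) - 1086/(-972))) = -68470/(-3211/2 + (-22772*(-1/22836) - 1086*(-1/972))) = -68470/(-3211/2 + (5693/5709 + 181/162)) = -68470/(-3211/2 + 651865/308286) = -68470/(-247150654/154143) = -68470*(-154143/247150654) = 5277085605/123575327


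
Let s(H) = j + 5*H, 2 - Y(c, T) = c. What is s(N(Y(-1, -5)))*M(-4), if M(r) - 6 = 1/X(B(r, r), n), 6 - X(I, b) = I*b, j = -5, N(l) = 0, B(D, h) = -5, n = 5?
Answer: -935/31 ≈ -30.161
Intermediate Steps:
Y(c, T) = 2 - c
X(I, b) = 6 - I*b
M(r) = 187/31 (M(r) = 6 + 1/(6 - 1*(-5)*5) = 6 + 1/(6 + 25) = 6 + 1/31 = 187/31)
s(H) = -5 + 5*H
s(N(Y(-1, -5)))*M(-4) = (-5 + 5*0)*(187/31) = (-5 + 0)*(187/31) = -5*187/31 = -935/31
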